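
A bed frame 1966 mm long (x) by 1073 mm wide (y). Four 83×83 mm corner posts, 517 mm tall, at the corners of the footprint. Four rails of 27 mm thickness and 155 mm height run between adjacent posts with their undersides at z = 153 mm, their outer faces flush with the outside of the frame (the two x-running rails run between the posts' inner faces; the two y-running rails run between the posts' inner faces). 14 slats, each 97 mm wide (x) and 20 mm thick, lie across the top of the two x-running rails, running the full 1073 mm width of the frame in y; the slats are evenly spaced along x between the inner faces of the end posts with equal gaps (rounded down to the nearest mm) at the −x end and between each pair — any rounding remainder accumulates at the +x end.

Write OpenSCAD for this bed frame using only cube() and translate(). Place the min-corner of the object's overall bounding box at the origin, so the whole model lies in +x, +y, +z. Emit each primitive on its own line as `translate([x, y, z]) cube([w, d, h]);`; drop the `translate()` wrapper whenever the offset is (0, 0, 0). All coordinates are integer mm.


cube([83, 83, 517]);
translate([0, 990, 0]) cube([83, 83, 517]);
translate([1883, 0, 0]) cube([83, 83, 517]);
translate([1883, 990, 0]) cube([83, 83, 517]);
translate([83, 0, 153]) cube([1800, 27, 155]);
translate([83, 1046, 153]) cube([1800, 27, 155]);
translate([0, 83, 153]) cube([27, 907, 155]);
translate([1939, 83, 153]) cube([27, 907, 155]);
translate([112, 0, 308]) cube([97, 1073, 20]);
translate([238, 0, 308]) cube([97, 1073, 20]);
translate([364, 0, 308]) cube([97, 1073, 20]);
translate([490, 0, 308]) cube([97, 1073, 20]);
translate([616, 0, 308]) cube([97, 1073, 20]);
translate([742, 0, 308]) cube([97, 1073, 20]);
translate([868, 0, 308]) cube([97, 1073, 20]);
translate([994, 0, 308]) cube([97, 1073, 20]);
translate([1120, 0, 308]) cube([97, 1073, 20]);
translate([1246, 0, 308]) cube([97, 1073, 20]);
translate([1372, 0, 308]) cube([97, 1073, 20]);
translate([1498, 0, 308]) cube([97, 1073, 20]);
translate([1624, 0, 308]) cube([97, 1073, 20]);
translate([1750, 0, 308]) cube([97, 1073, 20]);


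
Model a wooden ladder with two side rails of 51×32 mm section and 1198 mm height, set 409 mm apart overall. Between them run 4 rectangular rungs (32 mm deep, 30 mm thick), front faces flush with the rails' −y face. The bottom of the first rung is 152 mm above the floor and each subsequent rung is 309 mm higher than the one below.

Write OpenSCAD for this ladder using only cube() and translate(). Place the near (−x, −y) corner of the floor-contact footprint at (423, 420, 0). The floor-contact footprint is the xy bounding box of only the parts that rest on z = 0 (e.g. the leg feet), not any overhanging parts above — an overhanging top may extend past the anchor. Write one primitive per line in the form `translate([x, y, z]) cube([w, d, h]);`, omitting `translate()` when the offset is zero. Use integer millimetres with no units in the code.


translate([423, 420, 0]) cube([51, 32, 1198]);
translate([781, 420, 0]) cube([51, 32, 1198]);
translate([474, 420, 152]) cube([307, 32, 30]);
translate([474, 420, 461]) cube([307, 32, 30]);
translate([474, 420, 770]) cube([307, 32, 30]);
translate([474, 420, 1079]) cube([307, 32, 30]);


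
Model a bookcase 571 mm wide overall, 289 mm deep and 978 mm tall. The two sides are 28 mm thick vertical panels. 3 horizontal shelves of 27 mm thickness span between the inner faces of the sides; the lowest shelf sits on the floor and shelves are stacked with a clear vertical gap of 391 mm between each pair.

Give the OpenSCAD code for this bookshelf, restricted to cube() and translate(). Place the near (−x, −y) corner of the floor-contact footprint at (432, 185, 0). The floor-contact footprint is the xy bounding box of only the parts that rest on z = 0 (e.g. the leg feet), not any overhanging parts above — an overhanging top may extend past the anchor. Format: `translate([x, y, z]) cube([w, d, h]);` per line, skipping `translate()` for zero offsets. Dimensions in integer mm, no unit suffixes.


translate([432, 185, 0]) cube([28, 289, 978]);
translate([975, 185, 0]) cube([28, 289, 978]);
translate([460, 185, 0]) cube([515, 289, 27]);
translate([460, 185, 418]) cube([515, 289, 27]);
translate([460, 185, 836]) cube([515, 289, 27]);


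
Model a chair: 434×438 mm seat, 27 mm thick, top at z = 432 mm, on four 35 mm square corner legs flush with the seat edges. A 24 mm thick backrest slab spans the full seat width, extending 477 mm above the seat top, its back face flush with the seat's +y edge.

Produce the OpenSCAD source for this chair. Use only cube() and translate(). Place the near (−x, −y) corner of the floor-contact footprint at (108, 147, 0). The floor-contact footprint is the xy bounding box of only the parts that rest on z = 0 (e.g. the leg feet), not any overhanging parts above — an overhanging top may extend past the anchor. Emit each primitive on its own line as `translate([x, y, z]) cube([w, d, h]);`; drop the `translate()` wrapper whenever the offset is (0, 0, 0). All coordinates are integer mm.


translate([108, 147, 405]) cube([434, 438, 27]);
translate([108, 147, 0]) cube([35, 35, 405]);
translate([507, 147, 0]) cube([35, 35, 405]);
translate([108, 550, 0]) cube([35, 35, 405]);
translate([507, 550, 0]) cube([35, 35, 405]);
translate([108, 561, 432]) cube([434, 24, 477]);


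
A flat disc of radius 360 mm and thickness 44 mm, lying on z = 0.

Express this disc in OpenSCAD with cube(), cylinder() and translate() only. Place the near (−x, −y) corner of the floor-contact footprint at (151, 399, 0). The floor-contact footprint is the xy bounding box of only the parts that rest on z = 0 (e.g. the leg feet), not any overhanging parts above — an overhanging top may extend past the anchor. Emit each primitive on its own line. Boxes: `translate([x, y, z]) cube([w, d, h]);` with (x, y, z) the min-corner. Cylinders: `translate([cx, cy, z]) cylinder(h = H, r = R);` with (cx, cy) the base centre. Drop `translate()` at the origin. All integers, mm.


translate([511, 759, 0]) cylinder(h = 44, r = 360);


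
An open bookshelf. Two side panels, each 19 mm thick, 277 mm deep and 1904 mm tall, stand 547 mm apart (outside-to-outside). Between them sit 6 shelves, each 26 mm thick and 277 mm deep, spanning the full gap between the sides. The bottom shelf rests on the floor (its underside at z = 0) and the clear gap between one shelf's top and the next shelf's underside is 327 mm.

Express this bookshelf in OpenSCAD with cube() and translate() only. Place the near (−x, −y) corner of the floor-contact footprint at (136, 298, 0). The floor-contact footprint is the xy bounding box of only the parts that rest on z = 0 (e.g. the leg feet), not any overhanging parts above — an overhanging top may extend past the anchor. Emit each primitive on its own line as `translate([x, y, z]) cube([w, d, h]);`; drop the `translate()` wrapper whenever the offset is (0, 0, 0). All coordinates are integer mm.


translate([136, 298, 0]) cube([19, 277, 1904]);
translate([664, 298, 0]) cube([19, 277, 1904]);
translate([155, 298, 0]) cube([509, 277, 26]);
translate([155, 298, 353]) cube([509, 277, 26]);
translate([155, 298, 706]) cube([509, 277, 26]);
translate([155, 298, 1059]) cube([509, 277, 26]);
translate([155, 298, 1412]) cube([509, 277, 26]);
translate([155, 298, 1765]) cube([509, 277, 26]);


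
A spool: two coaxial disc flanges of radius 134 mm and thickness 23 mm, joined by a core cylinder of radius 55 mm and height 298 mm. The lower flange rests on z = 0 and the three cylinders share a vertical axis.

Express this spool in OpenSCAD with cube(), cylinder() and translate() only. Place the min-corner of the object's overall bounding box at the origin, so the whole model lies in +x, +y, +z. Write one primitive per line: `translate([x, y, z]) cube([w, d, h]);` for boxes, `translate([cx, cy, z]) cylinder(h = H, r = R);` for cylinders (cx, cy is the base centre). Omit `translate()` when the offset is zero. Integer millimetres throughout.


translate([134, 134, 0]) cylinder(h = 23, r = 134);
translate([134, 134, 23]) cylinder(h = 298, r = 55);
translate([134, 134, 321]) cylinder(h = 23, r = 134);


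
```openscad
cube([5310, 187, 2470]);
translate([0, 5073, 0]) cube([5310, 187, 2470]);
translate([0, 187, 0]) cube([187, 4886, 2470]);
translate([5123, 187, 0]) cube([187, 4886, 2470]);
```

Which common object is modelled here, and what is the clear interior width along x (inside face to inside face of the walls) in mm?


A house (or room) frame. The interior width is 4936 mm.

Four 2470 mm walls enclosing a rectangle with no floor or roof — a room or house frame. Outside width is 5310 mm and wall thickness is 187 mm, so the interior width is 5310 − 2 × 187 = 4936 mm.


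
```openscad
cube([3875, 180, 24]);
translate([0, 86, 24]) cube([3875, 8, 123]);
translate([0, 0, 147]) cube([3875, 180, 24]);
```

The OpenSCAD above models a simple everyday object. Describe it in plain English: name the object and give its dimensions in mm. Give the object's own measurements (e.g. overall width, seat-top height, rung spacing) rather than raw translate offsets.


An I-beam lying along x, 3875 mm long. Overall section height 171 mm. Two flanges 180 mm wide (y) and 24 mm thick, one on the floor and one at the top; a web 8 mm thick runs between them, centred on the flange width.


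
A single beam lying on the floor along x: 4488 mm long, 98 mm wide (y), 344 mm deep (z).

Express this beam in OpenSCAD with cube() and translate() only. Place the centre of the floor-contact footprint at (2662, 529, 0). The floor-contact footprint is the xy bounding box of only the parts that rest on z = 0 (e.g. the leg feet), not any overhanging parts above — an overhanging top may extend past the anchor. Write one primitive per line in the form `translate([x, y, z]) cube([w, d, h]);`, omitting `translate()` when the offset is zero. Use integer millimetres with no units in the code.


translate([418, 480, 0]) cube([4488, 98, 344]);


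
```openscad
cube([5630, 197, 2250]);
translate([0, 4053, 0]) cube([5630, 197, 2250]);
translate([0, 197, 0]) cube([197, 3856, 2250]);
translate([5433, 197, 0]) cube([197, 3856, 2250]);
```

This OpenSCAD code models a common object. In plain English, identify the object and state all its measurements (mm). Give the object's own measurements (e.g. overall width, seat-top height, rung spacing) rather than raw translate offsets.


The wall frame of a small rectangular building: four walls, each 2250 mm tall and 197 mm thick, enclosing a footprint 5630 mm (x) by 4250 mm (y) outside-to-outside, with no floor or roof. The front and back walls (the −y and +y sides) span the full width; the two side walls fit between them.


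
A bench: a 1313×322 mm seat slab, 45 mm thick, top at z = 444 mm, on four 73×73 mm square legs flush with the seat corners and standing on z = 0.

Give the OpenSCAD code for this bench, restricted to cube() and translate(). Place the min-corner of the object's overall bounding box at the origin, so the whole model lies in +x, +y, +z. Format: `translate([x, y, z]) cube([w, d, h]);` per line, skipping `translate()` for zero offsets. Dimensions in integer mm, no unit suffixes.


translate([0, 0, 399]) cube([1313, 322, 45]);
cube([73, 73, 399]);
translate([0, 249, 0]) cube([73, 73, 399]);
translate([1240, 0, 0]) cube([73, 73, 399]);
translate([1240, 249, 0]) cube([73, 73, 399]);


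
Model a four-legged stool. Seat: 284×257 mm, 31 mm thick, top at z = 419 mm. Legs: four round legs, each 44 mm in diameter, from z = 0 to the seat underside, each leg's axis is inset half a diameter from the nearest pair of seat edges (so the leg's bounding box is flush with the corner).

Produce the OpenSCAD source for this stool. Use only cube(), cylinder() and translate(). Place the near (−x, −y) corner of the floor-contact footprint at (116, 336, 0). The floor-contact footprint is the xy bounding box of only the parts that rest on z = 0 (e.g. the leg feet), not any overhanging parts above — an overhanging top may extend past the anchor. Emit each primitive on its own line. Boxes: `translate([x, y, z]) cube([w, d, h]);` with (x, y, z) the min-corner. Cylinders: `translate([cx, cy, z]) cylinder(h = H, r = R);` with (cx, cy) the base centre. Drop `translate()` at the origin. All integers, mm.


translate([116, 336, 388]) cube([284, 257, 31]);
translate([138, 358, 0]) cylinder(h = 388, r = 22);
translate([378, 358, 0]) cylinder(h = 388, r = 22);
translate([138, 571, 0]) cylinder(h = 388, r = 22);
translate([378, 571, 0]) cylinder(h = 388, r = 22);


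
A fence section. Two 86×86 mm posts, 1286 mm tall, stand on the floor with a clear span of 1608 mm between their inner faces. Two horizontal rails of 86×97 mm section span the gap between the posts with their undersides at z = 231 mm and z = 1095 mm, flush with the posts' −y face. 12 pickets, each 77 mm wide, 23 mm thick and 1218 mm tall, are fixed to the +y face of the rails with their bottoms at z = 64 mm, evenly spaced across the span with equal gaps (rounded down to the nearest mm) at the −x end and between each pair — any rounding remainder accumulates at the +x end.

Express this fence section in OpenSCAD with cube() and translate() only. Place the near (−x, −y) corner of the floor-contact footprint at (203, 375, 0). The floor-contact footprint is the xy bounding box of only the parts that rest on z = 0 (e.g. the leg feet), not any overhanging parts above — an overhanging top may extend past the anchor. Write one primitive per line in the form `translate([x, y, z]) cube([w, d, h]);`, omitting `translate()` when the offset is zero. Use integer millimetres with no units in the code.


translate([203, 375, 0]) cube([86, 86, 1286]);
translate([1897, 375, 0]) cube([86, 86, 1286]);
translate([289, 375, 231]) cube([1608, 86, 97]);
translate([289, 375, 1095]) cube([1608, 86, 97]);
translate([341, 461, 64]) cube([77, 23, 1218]);
translate([470, 461, 64]) cube([77, 23, 1218]);
translate([599, 461, 64]) cube([77, 23, 1218]);
translate([728, 461, 64]) cube([77, 23, 1218]);
translate([857, 461, 64]) cube([77, 23, 1218]);
translate([986, 461, 64]) cube([77, 23, 1218]);
translate([1115, 461, 64]) cube([77, 23, 1218]);
translate([1244, 461, 64]) cube([77, 23, 1218]);
translate([1373, 461, 64]) cube([77, 23, 1218]);
translate([1502, 461, 64]) cube([77, 23, 1218]);
translate([1631, 461, 64]) cube([77, 23, 1218]);
translate([1760, 461, 64]) cube([77, 23, 1218]);


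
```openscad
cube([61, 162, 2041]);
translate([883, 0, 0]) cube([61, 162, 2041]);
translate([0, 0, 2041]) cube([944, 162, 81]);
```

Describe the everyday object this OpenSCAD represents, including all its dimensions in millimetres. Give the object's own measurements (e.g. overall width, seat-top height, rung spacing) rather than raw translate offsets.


A door frame. The clear opening is 822 mm wide and 2041 mm high. Two 61 mm wide jambs, 162 mm deep, stand either side of the opening from the floor to the top of the opening. A 81 mm thick head sits across the top of both jambs, spanning the full outside width of the frame.


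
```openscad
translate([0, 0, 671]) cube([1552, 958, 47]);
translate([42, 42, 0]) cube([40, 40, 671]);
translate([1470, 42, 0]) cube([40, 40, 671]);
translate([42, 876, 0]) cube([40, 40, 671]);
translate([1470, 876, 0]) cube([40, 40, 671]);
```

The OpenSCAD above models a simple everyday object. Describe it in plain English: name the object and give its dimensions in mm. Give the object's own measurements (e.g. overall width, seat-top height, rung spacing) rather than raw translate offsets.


A rectangular dining table. The top is 1552×958×47 mm with its upper surface at z = 718 mm. It stands on four 40×40 mm square legs, each inset 42 mm from the nearest pair of top edges, running from the floor to the underside of the top.


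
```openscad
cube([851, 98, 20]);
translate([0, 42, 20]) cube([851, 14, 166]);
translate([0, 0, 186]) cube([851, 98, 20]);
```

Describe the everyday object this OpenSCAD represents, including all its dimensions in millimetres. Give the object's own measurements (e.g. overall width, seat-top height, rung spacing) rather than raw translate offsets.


An I-beam lying along x, 851 mm long. Overall section height 206 mm. Two flanges 98 mm wide (y) and 20 mm thick, one on the floor and one at the top; a web 14 mm thick runs between them, centred on the flange width.


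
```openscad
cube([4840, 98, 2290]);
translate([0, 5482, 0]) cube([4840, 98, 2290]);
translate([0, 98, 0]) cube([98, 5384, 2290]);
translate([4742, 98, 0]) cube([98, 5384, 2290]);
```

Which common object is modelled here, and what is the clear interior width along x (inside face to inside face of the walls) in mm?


A house (or room) frame. The interior width is 4644 mm.

Four 2290 mm walls enclosing a rectangle with no floor or roof — a room or house frame. Outside width is 4840 mm and wall thickness is 98 mm, so the interior width is 4840 − 2 × 98 = 4644 mm.


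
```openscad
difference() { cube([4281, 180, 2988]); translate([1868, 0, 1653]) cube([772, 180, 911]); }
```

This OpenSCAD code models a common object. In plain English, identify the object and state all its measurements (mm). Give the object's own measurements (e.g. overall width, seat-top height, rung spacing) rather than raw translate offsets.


A wall 4281 mm long (x), 180 mm thick (y), 2988 mm tall, with a rectangular window opening cut through it. The opening is 772 mm wide and 911 mm tall; its sill is at z = 1653 mm and its near (−x) edge is 1868 mm from the wall's −x end. The opening passes through the full wall thickness.


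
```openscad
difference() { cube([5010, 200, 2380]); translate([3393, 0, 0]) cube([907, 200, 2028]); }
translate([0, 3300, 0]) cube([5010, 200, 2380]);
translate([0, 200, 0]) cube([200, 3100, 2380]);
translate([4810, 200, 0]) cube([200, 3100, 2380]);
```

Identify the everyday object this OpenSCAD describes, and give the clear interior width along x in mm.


A single room. The interior width is 4610 mm.

Four walls enclosing a rectangle with a door in the front wall — a room. Outside width 5010 minus two 200 mm walls gives 4610 mm.


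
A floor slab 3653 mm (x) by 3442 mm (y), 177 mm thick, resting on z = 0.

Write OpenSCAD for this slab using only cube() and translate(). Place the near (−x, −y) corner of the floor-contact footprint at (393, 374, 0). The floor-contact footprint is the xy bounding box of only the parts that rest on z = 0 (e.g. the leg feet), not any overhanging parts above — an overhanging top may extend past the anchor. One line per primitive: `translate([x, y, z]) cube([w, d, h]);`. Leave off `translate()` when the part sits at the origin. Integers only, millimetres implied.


translate([393, 374, 0]) cube([3653, 3442, 177]);


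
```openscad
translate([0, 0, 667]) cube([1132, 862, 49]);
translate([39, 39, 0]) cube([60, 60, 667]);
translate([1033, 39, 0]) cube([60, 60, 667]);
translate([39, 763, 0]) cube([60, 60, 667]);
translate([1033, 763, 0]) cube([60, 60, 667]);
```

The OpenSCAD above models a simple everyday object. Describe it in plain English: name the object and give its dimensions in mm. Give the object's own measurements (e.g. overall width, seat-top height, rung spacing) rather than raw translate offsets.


A table: top 1132 mm (x) × 862 mm (y), 49 mm thick, upper face at z = 716 mm, on four 60×60 mm square legs, each inset 39 mm from the nearest pair of top edges from z = 0 to the bottom of the top.


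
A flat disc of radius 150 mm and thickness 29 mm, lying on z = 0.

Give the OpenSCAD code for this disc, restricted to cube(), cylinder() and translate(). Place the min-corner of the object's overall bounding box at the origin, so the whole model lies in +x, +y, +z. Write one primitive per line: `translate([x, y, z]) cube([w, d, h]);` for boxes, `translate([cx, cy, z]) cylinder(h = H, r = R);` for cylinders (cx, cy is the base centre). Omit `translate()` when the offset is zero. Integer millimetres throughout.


translate([150, 150, 0]) cylinder(h = 29, r = 150);


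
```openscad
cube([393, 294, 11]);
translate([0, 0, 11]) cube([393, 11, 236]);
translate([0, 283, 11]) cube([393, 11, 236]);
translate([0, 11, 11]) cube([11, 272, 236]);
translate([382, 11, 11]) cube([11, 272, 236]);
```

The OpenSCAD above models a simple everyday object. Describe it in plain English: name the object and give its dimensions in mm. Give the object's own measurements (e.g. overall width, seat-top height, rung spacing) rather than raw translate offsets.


An open-topped rectangular box: outside dimensions 393×294×247 mm, with a uniform wall and base thickness of 11 mm. The base is a full 393×294 slab on the floor; four walls sit on top of the base. The front and back walls (the −y and +y sides) span the full width; the two side walls fit between them.


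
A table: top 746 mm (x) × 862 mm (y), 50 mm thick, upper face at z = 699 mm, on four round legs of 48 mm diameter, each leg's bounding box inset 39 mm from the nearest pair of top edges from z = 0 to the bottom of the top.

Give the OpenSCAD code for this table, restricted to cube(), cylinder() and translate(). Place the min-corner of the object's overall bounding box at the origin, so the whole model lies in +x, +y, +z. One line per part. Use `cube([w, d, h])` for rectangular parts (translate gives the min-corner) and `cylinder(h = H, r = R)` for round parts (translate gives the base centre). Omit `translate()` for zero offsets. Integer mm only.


translate([0, 0, 649]) cube([746, 862, 50]);
translate([63, 63, 0]) cylinder(h = 649, r = 24);
translate([683, 63, 0]) cylinder(h = 649, r = 24);
translate([63, 799, 0]) cylinder(h = 649, r = 24);
translate([683, 799, 0]) cylinder(h = 649, r = 24);


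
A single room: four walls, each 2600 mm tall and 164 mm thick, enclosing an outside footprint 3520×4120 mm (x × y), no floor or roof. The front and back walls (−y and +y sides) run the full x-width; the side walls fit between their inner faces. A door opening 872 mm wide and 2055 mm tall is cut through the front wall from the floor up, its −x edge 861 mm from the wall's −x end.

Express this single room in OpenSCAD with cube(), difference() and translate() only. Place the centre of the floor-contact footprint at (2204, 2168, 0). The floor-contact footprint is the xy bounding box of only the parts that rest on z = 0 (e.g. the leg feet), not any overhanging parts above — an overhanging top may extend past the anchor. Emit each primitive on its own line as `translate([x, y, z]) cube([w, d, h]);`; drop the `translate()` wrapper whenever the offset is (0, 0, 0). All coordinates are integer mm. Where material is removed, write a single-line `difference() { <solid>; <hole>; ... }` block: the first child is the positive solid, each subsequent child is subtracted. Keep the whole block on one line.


difference() { translate([444, 108, 0]) cube([3520, 164, 2600]); translate([1305, 108, 0]) cube([872, 164, 2055]); }
translate([444, 4064, 0]) cube([3520, 164, 2600]);
translate([444, 272, 0]) cube([164, 3792, 2600]);
translate([3800, 272, 0]) cube([164, 3792, 2600]);


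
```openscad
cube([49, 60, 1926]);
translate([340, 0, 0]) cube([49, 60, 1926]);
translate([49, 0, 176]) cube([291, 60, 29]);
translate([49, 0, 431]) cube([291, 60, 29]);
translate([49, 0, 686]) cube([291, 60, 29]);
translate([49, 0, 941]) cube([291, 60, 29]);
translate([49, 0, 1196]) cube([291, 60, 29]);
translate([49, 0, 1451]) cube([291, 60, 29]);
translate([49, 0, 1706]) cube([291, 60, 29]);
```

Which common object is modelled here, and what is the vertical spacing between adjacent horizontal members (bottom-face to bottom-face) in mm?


A ladder. The rung spacing is 255 mm.

Two tall 49×60 posts with 7 short bars between them — a ladder. Adjacent rungs sit at z = 176 and z = 431, so the spacing is 431 − 176 = 255 mm.


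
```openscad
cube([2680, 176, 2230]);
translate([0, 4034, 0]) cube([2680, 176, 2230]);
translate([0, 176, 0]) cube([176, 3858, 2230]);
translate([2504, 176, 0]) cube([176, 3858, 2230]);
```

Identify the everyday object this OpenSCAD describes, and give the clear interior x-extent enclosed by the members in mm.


A house (or room) frame. The interior width is 2328 mm.

Four 2230 mm walls enclosing a rectangle with no floor or roof — a room or house frame. Outside width is 2680 mm and wall thickness is 176 mm, so the interior width is 2680 − 2 × 176 = 2328 mm.


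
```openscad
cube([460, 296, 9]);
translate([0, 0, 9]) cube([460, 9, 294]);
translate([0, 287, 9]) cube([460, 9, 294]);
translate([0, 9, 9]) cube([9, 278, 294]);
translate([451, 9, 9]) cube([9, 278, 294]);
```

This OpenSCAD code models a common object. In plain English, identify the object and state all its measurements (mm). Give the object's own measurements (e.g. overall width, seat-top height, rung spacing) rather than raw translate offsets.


An open-topped rectangular box: outside dimensions 460×296×303 mm, with a uniform wall and base thickness of 9 mm. The base is a full 460×296 slab on the floor; four walls sit on top of the base. The front and back walls (the −y and +y sides) span the full width; the two side walls fit between them.


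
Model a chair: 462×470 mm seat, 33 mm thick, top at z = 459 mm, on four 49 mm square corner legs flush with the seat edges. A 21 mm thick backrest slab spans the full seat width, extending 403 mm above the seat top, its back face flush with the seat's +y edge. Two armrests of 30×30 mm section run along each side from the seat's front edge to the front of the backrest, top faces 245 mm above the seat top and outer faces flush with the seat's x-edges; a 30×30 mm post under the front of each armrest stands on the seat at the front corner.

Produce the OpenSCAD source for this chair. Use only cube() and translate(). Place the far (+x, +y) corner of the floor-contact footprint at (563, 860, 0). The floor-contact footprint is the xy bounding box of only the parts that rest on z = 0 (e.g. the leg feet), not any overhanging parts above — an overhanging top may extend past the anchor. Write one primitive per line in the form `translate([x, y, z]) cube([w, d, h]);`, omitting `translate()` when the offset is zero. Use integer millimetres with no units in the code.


// leg_h = 459 - 33 = 426
// arm post h = 245 - 30 = 215
translate([101, 390, 426]) cube([462, 470, 33]);
translate([101, 390, 0]) cube([49, 49, 426]);
translate([514, 390, 0]) cube([49, 49, 426]);
translate([101, 811, 0]) cube([49, 49, 426]);
translate([514, 811, 0]) cube([49, 49, 426]);
translate([101, 839, 459]) cube([462, 21, 403]);
translate([101, 390, 674]) cube([30, 449, 30]);
translate([533, 390, 674]) cube([30, 449, 30]);
translate([101, 390, 459]) cube([30, 30, 215]);
translate([533, 390, 459]) cube([30, 30, 215]);


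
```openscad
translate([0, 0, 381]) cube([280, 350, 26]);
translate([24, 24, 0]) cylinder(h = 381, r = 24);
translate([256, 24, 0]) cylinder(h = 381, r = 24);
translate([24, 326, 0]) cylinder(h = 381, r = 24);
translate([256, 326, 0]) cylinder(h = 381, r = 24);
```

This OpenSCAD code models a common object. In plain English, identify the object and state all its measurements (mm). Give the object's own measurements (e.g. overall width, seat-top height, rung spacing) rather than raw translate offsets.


A four-legged stool. The seat is a 280×350×26 mm slab whose top surface is at z = 407 mm; four round legs, each 48 mm in diameter, run from the floor (z = 0) to the underside of the seat, each leg's axis is inset half a diameter from the nearest pair of seat edges (so the leg's bounding box is flush with the corner).


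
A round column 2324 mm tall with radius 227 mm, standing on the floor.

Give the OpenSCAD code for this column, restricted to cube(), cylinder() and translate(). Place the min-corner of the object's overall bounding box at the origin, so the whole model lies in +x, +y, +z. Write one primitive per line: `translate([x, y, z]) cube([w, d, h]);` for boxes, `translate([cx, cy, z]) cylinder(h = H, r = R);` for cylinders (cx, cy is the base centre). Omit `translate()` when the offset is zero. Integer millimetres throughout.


translate([227, 227, 0]) cylinder(h = 2324, r = 227);


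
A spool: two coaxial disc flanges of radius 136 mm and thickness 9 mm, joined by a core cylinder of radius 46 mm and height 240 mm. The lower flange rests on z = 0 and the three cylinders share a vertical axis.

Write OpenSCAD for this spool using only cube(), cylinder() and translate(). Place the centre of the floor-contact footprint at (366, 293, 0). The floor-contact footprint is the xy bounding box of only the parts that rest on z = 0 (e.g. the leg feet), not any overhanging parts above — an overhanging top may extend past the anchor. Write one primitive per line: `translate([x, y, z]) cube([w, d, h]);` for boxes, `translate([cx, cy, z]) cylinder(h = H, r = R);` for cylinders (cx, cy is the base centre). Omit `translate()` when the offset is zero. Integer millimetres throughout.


translate([366, 293, 0]) cylinder(h = 9, r = 136);
translate([366, 293, 9]) cylinder(h = 240, r = 46);
translate([366, 293, 249]) cylinder(h = 9, r = 136);


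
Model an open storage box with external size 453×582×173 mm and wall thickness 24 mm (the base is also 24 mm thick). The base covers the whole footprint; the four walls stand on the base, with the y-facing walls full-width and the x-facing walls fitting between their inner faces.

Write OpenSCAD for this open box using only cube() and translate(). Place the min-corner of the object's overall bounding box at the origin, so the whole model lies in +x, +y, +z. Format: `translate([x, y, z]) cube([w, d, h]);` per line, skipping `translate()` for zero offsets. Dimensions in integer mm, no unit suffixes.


cube([453, 582, 24]);
translate([0, 0, 24]) cube([453, 24, 149]);
translate([0, 558, 24]) cube([453, 24, 149]);
translate([0, 24, 24]) cube([24, 534, 149]);
translate([429, 24, 24]) cube([24, 534, 149]);


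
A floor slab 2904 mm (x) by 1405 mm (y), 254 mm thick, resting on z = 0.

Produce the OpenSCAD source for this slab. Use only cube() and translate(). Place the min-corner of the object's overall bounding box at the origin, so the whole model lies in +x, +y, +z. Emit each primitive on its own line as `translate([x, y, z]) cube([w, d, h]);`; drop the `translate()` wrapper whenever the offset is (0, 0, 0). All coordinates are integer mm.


cube([2904, 1405, 254]);


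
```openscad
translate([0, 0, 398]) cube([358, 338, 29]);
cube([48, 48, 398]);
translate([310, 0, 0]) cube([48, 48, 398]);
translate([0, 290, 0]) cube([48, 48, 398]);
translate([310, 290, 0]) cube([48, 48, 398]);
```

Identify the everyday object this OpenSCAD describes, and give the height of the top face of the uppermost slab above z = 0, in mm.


A stool. The seat height is 427 mm.

A 358×338×29 slab at z = 398 on four corner posts — a stool. The seat top is 398 + 29 = 427 mm.


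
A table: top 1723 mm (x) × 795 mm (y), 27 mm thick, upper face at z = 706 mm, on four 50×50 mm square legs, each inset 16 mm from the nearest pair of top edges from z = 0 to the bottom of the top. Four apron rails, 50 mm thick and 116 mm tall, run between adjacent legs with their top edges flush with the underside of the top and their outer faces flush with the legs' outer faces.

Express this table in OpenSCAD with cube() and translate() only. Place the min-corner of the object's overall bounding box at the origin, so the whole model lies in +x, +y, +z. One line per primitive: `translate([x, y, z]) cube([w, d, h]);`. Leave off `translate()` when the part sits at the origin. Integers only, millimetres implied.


translate([0, 0, 679]) cube([1723, 795, 27]);
translate([16, 16, 0]) cube([50, 50, 679]);
translate([1657, 16, 0]) cube([50, 50, 679]);
translate([16, 729, 0]) cube([50, 50, 679]);
translate([1657, 729, 0]) cube([50, 50, 679]);
translate([66, 16, 563]) cube([1591, 50, 116]);
translate([66, 729, 563]) cube([1591, 50, 116]);
translate([16, 66, 563]) cube([50, 663, 116]);
translate([1657, 66, 563]) cube([50, 663, 116]);


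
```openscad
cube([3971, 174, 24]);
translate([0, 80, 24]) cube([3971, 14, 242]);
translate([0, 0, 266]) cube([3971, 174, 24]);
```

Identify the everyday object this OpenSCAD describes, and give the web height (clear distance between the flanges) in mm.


An I-beam. The web height is 242 mm.

Two wide flanges with a thin centred web — an I-beam. Overall 290 mm minus two 24 mm flanges gives a web of 290 − 2·24 = 242 mm.


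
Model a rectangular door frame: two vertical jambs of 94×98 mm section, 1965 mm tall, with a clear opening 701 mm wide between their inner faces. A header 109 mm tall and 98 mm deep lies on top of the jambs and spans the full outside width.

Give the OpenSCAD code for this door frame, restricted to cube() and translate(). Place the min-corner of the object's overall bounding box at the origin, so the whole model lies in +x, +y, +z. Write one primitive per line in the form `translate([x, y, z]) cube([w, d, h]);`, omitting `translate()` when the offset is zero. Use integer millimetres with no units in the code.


cube([94, 98, 1965]);
translate([795, 0, 0]) cube([94, 98, 1965]);
translate([0, 0, 1965]) cube([889, 98, 109]);


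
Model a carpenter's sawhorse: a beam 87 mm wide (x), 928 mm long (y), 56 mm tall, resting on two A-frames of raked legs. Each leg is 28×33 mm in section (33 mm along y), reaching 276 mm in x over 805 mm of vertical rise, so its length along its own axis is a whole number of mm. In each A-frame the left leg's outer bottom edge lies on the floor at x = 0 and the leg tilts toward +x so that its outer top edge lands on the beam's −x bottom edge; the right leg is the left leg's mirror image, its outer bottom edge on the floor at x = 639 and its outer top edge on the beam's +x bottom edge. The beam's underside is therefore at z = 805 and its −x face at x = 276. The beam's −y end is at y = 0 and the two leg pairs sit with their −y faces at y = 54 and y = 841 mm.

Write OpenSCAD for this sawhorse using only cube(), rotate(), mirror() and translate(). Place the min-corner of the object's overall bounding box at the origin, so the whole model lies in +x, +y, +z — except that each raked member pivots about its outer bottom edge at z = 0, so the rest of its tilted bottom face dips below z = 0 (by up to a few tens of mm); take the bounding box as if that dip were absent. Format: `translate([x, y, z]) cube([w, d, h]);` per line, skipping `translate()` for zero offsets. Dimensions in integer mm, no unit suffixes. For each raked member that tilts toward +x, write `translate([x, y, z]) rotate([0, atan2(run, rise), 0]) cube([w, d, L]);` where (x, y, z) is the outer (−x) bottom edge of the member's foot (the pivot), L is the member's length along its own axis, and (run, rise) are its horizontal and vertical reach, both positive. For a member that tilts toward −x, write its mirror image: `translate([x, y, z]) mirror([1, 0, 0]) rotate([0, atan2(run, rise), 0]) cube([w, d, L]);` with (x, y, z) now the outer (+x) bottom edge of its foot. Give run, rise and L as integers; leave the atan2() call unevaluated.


// leg length = √(276² + 805²) = 851
// right-leg outer foot x = 2·276 + 87 = 639
// beam min-corner = (276, 0, 805)
translate([276, 0, 805]) cube([87, 928, 56]);
translate([0, 54, 0]) rotate([0, atan2(276, 805), 0]) cube([28, 33, 851]);
translate([639, 54, 0]) mirror([1, 0, 0]) rotate([0, atan2(276, 805), 0]) cube([28, 33, 851]);
translate([0, 841, 0]) rotate([0, atan2(276, 805), 0]) cube([28, 33, 851]);
translate([639, 841, 0]) mirror([1, 0, 0]) rotate([0, atan2(276, 805), 0]) cube([28, 33, 851]);


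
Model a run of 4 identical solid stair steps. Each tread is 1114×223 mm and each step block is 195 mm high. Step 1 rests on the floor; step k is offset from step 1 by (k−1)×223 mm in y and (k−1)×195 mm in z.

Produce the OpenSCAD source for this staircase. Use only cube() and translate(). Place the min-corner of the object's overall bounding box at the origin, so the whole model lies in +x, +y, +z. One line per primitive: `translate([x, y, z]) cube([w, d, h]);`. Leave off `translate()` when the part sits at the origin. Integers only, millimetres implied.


cube([1114, 223, 195]);
translate([0, 223, 195]) cube([1114, 223, 195]);
translate([0, 446, 390]) cube([1114, 223, 195]);
translate([0, 669, 585]) cube([1114, 223, 195]);


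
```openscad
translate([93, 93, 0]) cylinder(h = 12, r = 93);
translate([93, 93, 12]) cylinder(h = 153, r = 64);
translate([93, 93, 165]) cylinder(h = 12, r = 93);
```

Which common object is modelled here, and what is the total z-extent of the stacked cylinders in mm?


A spool. The overall height is 177 mm.

Three coaxial cylinders, large–small–large — a spool. Two 12 mm flanges and a 153 mm core give 12 + 153 + 12 = 177 mm.


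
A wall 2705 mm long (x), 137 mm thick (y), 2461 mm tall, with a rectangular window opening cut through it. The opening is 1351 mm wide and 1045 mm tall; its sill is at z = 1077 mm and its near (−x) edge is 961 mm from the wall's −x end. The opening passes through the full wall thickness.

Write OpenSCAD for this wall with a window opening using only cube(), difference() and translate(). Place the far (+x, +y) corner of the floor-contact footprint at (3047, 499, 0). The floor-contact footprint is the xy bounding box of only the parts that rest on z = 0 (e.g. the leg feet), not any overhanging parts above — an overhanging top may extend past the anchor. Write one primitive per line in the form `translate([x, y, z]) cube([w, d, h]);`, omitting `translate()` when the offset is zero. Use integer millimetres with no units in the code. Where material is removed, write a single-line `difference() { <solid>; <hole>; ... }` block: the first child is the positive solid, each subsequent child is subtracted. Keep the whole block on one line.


difference() { translate([342, 362, 0]) cube([2705, 137, 2461]); translate([1303, 362, 1077]) cube([1351, 137, 1045]); }


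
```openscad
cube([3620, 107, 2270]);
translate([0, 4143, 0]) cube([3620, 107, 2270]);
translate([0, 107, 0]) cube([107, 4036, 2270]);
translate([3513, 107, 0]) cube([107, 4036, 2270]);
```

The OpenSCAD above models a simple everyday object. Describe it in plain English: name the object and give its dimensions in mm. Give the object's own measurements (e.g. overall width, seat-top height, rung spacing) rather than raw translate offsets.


The wall frame of a small rectangular building: four walls, each 2270 mm tall and 107 mm thick, enclosing a footprint 3620 mm (x) by 4250 mm (y) outside-to-outside, with no floor or roof. The front and back walls (the −y and +y sides) span the full width; the two side walls fit between them.


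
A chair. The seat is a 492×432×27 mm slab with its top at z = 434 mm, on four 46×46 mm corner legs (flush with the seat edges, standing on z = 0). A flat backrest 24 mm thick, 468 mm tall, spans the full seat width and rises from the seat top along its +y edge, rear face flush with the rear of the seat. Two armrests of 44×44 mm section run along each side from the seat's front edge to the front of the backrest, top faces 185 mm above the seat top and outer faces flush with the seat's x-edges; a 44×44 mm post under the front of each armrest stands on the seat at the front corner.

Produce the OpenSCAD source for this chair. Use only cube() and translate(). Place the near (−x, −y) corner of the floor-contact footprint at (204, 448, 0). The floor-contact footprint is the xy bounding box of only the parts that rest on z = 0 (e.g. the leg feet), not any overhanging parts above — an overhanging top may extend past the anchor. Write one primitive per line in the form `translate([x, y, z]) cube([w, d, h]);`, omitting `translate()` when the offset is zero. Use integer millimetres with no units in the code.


translate([204, 448, 407]) cube([492, 432, 27]);
translate([204, 448, 0]) cube([46, 46, 407]);
translate([650, 448, 0]) cube([46, 46, 407]);
translate([204, 834, 0]) cube([46, 46, 407]);
translate([650, 834, 0]) cube([46, 46, 407]);
translate([204, 856, 434]) cube([492, 24, 468]);
translate([204, 448, 575]) cube([44, 408, 44]);
translate([652, 448, 575]) cube([44, 408, 44]);
translate([204, 448, 434]) cube([44, 44, 141]);
translate([652, 448, 434]) cube([44, 44, 141]);
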